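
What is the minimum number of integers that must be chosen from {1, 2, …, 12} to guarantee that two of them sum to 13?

7

Partition {1, …, 12} into 6 pairs: {1,12}, {2,11}, …, {6,7}.
Choosing 6 integers — say the integers 1 through 6 — takes one from each pair and avoids the property.
Choosing 7 forces two into the same pair by pigeonhole, and those sum to 13. So 7.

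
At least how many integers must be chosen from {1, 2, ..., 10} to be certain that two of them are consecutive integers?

6

Partition {1, …, 10} into 5 pairs: {1,2}, {3,4}, …, {9,10}.
Choosing 5 integers — say the 5 even numbers 2, 4, …, 10 — takes one from each pair and avoids the property.
Choosing 6 forces two into the same pair by pigeonhole, and those are consecutive. So 6.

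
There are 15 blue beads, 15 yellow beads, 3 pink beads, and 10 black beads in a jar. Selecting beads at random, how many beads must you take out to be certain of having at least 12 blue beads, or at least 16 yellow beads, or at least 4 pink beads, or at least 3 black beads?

The worst case stops just short of every target: 11 blue, 15 yellow, 3 pink, 2 black — 11 + 15 + 3 + 2 = 31 beads.
One more bead must push some color to its target, so 31 + 1 = 32.

32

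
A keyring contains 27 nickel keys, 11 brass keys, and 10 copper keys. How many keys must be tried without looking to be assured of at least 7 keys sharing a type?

Treat the 3 types as pigeonholes.
The worst case takes 6 keys of each type without reaching 7 of any: 3 × 6 = 18.
The next key must bring some type to 7, so 18 + 1 = 19.

19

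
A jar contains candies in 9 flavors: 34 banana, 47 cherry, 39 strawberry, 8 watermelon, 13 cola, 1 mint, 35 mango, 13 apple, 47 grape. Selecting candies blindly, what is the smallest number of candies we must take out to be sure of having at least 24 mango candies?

The worst case draws every non-mango candy first: 34 + 47 + 39 + 8 + 13 + 1 + 13 + 47 = 202.
The next 24 draws are then forced to be mango, giving 202 + 24 = 226.

226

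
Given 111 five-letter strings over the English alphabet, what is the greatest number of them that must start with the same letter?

The 111 five-letter strings over the English alphabet fall into 26 possible first letters.
If each of the 26 possible first letters held at most 4, the total would be at most 26 × 4 = 104 < 111, a contradiction.
So at least one holds ⌈111/26⌉ = 5.

5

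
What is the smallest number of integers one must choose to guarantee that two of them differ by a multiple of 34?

35

Two integers differ by a multiple of 34 exactly when they share a remainder mod 34.
There are 34 residue classes mod 34, so 34 integers can all lie in distinct classes.
One more integer must repeat a residue, giving a difference divisible by 34. So n = 34 + 1 = 35.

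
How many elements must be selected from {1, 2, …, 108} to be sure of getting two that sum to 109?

Partition {1, …, 108} into 54 pairs: {1,108}, {2,107}, …, {54,55}.
Choosing 54 integers — say the integers 1 through 54 — takes one from each pair and avoids the property.
Choosing 55 forces two into the same pair by pigeonhole, and those sum to 109. So 55.

55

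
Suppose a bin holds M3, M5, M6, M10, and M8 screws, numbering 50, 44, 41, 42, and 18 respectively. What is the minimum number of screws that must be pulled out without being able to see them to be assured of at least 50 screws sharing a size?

195

In the worst case we take at most 49 of each size, but all 44 M5, all 41 M6, all 42 M10, and all 18 M8 (fewer than 49), giving 49 + 44 + 41 + 42 + 18 = 194.
One more screw then forces some size to 50, so 194 + 1 = 195.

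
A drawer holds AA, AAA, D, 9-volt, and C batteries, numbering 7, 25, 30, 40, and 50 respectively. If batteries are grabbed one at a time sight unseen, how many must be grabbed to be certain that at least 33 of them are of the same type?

In the worst case we take at most 32 of each type, but all 7 AA, all 25 AAA, and all 30 D (fewer than 32), giving 7 + 25 + 30 + 32 + 32 = 126.
One more battery then forces some type to 33, so 126 + 1 = 127.

127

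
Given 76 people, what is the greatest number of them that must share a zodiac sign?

The 76 people fall into 12 zodiac signs.
If each of the 12 zodiac signs held at most 6, the total would be at most 12 × 6 = 72 < 76, a contradiction.
So at least one holds ⌈76/12⌉ = 7.

7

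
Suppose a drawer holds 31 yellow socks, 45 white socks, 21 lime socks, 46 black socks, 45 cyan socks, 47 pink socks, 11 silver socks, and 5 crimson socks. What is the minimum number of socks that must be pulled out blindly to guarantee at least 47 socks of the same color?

251

Treat the 8 colors as pigeonholes.
In the worst case we take at most 46 of each color, but all 31 yellow, all 45 white, all 21 lime, all 45 cyan, all 11 silver, and all 5 crimson (fewer than 46), giving 31 + 45 + 21 + 46 + 45 + 46 + 11 + 5 = 250.
One more sock then forces some color to 47, so 250 + 1 = 251.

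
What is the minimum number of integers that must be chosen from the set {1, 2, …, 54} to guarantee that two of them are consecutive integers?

Partition {1, …, 54} into 27 pairs: {1,2}, {3,4}, …, {53,54}.
Choosing 27 integers — say the 27 even numbers 2, 4, …, 54 — takes one from each pair and avoids the property.
Choosing 28 forces two into the same pair by pigeonhole, and those are consecutive. So 28.

28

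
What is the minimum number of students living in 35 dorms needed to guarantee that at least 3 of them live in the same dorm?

71

There are 35 dorms acting as pigeonholes.
With 35 × 2 = 70 students we could place exactly 2 in each, with no class reaching 3.
One more forces some class to hold 3, so 70 + 1 = 71.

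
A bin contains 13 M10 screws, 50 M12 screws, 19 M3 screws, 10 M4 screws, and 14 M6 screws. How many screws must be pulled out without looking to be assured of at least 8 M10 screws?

The worst case draws every non-M10 screw first: 50 + 19 + 10 + 14 = 93.
The next 8 draws are then forced to be M10, giving 93 + 8 = 101.

101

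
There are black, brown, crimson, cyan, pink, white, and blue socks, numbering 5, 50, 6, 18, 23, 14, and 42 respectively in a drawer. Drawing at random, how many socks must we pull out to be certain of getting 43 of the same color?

151

Treat the 7 colors as pigeonholes.
In the worst case we take at most 42 of each color, but all 5 black, all 6 crimson, all 18 cyan, all 23 pink, and all 14 white (fewer than 42), giving 5 + 42 + 6 + 18 + 23 + 14 + 42 = 150.
One more sock then forces some color to 43, so 150 + 1 = 151.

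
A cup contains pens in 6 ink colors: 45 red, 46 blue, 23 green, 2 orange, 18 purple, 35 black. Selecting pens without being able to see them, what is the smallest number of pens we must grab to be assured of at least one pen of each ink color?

The hardest ink color to obtain is orange: we could draw every other pen first — 169 − 2 = 167 pens — without a single orange one.
The next draw must be orange, so 167 + 1 = 168.

168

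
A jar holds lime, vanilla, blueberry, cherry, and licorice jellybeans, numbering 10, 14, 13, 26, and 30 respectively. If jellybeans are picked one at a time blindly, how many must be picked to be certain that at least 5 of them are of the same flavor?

21

The worst case takes 4 jellybeans of each flavor without reaching 5 of any: 5 × 4 = 20.
The next jellybean must bring some flavor to 5, so 20 + 1 = 21.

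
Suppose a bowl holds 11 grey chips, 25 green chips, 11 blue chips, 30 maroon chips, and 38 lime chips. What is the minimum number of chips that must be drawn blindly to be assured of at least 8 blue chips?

The worst case draws every non-blue chip first: 11 + 25 + 30 + 38 = 104.
The next 8 draws are then forced to be blue, giving 104 + 8 = 112.

112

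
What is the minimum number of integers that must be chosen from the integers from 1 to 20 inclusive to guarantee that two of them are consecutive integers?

11

Partition {1, …, 20} into 10 pairs: {1,2}, {3,4}, …, {19,20}.
Choosing 10 integers — say the 10 even numbers 2, 4, …, 20 — takes one from each pair and avoids the property.
Choosing 11 forces two into the same pair by pigeonhole, and those are consecutive. So 11.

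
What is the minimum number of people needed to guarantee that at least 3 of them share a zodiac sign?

25

There are 12 zodiac signs acting as pigeonholes.
With 12 × 2 = 24 people we could place exactly 2 in each, with no class reaching 3.
One more forces some class to hold 3, so 24 + 1 = 25.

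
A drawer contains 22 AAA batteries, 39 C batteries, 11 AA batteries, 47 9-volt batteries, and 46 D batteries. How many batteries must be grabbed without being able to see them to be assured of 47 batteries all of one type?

165

Treat the 5 types as pigeonholes.
In the worst case we take at most 46 of each type, but all 22 AAA, all 39 C, and all 11 AA (fewer than 46), giving 22 + 39 + 11 + 46 + 46 = 164.
One more battery then forces some type to 47, so 164 + 1 = 165.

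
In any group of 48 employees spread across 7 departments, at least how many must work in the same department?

7

The 48 employees fall into 7 departments.
If each of the 7 departments held at most 6, the total would be at most 7 × 6 = 42 < 48, a contradiction.
So at least one holds ⌈48/7⌉ = 7.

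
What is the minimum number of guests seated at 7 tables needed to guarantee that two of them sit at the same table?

8

There are 7 tables acting as pigeonholes.
With 7 guests we could place one in each, avoiding any repeat.
One more forces some class to hold 2, so 7 + 1 = 8.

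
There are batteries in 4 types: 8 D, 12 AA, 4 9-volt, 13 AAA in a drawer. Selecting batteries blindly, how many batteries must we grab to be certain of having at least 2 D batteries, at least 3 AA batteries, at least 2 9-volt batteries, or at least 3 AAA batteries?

The worst case stops just short of every target: 1 D, 2 AA, 1 9-volt, 2 AAA — 1 + 2 + 1 + 2 = 6 batteries.
One more battery must push some type to its target, so 6 + 1 = 7.

7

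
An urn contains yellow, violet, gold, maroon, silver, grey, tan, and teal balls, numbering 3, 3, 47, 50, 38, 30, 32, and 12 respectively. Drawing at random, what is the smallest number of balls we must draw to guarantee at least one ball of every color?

213

The hardest color to obtain is yellow: we could draw every other ball first — 215 − 3 = 212 balls — without a single yellow one.
The next draw must be yellow, so 212 + 1 = 213.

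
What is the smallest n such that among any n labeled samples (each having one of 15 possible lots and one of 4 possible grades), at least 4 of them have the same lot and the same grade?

181

There are 15 × 4 = 60 (lot, grade) combinations acting as pigeonholes.
With 60 × 3 = 180 labeled samples we could place exactly 3 in each, with no (lot, grade) pair reaching 4.
One more forces some (lot, grade) pair to hold 4, so 180 + 1 = 181.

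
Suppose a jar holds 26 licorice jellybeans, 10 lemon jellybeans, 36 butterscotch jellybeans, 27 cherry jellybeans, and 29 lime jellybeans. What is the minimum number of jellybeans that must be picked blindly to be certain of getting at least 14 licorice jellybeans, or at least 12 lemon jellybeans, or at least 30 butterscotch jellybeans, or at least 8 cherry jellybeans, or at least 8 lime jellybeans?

The worst case stops just short of every target: 13 licorice, all 10 lemon, 29 butterscotch, 7 cherry, 7 lime — 13 + 10 + 29 + 7 + 7 = 66 jellybeans.
One more jellybean must push some flavor to its target, so 66 + 1 = 67.

67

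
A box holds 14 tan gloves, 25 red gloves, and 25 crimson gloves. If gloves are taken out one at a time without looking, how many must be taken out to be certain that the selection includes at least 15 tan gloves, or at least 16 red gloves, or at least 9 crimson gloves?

Each of the 3 colors has its own threshold; avoid all of them simultaneously.
The worst case stops just short of every target: 14 tan, 15 red, 8 crimson — 14 + 15 + 8 = 37 gloves.
One more glove must push some color to its target, so 37 + 1 = 38.

38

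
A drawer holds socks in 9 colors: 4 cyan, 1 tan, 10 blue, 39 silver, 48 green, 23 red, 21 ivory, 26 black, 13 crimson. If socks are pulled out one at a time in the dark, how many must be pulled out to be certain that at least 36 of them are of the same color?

169

In the worst case we take at most 35 of each color, but all 4 cyan, all 1 tan, all 10 blue, all 23 red, all 21 ivory, all 26 black, and all 13 crimson (fewer than 35), giving 4 + 1 + 10 + 35 + 35 + 23 + 21 + 26 + 13 = 168.
One more sock then forces some color to 36, so 168 + 1 = 169.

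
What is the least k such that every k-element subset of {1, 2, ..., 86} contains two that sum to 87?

Partition {1, …, 86} into 43 pairs: {1,86}, {2,85}, …, {43,44}.
Choosing 43 integers — say the integers 1 through 43 — takes one from each pair and avoids the property.
Choosing 44 forces two into the same pair by pigeonhole, and those sum to 87. So 44.

44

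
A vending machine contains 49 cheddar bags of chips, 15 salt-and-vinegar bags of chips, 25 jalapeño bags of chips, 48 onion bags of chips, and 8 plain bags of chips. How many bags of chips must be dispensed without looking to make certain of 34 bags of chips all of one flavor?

Treat the 5 flavors as pigeonholes.
In the worst case we take at most 33 of each flavor, but all 15 salt-and-vinegar, all 25 jalapeño, and all 8 plain (fewer than 33), giving 33 + 15 + 25 + 33 + 8 = 114.
One more bag of chips then forces some flavor to 34, so 114 + 1 = 115.

115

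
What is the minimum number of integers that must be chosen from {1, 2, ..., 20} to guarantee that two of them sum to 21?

Partition {1, …, 20} into 10 pairs: {1,20}, {2,19}, …, {10,11}.
Choosing 10 integers — say the integers 1 through 10 — takes one from each pair and avoids the property.
Choosing 11 forces two into the same pair by pigeonhole, and those sum to 21. So 11.

11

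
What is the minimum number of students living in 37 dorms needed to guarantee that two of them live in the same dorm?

38

There are 37 dorms acting as pigeonholes.
With 37 students we could place one in each, avoiding any repeat.
One more forces some class to hold 2, so 37 + 1 = 38.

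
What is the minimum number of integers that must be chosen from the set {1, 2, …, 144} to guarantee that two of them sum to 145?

73

Partition {1, …, 144} into 72 pairs: {1,144}, {2,143}, …, {72,73}.
Choosing 72 integers — say the integers 1 through 72 — takes one from each pair and avoids the property.
Choosing 73 forces two into the same pair by pigeonhole, and those sum to 145. So 73.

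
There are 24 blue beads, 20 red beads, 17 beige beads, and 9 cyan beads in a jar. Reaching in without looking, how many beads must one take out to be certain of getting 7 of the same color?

Treat the 4 colors as pigeonholes.
The worst case takes 6 beads of each color without reaching 7 of any: 4 × 6 = 24.
The next bead must bring some color to 7, so 24 + 1 = 25.

25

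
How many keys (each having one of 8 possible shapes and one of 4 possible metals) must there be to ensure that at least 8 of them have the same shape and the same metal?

225

There are 8 × 4 = 32 (shape, metal) combinations acting as pigeonholes.
With 32 × 7 = 224 keys we could place exactly 7 in each, with no (shape, metal) pair reaching 8.
One more forces some (shape, metal) pair to hold 8, so 224 + 1 = 225.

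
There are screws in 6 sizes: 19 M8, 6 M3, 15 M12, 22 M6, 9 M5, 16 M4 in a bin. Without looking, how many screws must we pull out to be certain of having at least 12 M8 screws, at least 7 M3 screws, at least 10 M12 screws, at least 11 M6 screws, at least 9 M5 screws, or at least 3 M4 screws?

Each of the 6 sizes has its own threshold; avoid all of them simultaneously.
The worst case stops just short of every target: 11 M8, 6 M3, 9 M12, 10 M6, 8 M5, 2 M4 — 11 + 6 + 9 + 10 + 8 + 2 = 46 screws.
One more screw must push some size to its target, so 46 + 1 = 47.

47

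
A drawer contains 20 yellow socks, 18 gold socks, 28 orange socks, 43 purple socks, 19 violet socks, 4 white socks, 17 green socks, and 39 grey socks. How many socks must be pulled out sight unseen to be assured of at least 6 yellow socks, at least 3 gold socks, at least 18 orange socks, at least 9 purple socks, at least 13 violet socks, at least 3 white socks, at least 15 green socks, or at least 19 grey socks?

79

The worst case stops just short of every target: 5 yellow, 2 gold, 17 orange, 8 purple, 12 violet, 2 white, 14 green, 18 grey — 5 + 2 + 17 + 8 + 12 + 2 + 14 + 18 = 78 socks.
One more sock must push some color to its target, so 78 + 1 = 79.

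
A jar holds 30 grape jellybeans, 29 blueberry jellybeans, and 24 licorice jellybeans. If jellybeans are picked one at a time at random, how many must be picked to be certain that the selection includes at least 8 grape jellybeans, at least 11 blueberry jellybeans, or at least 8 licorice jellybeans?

25

The worst case stops just short of every target: 7 grape, 10 blueberry, 7 licorice — 7 + 10 + 7 = 24 jellybeans.
One more jellybean must push some flavor to its target, so 24 + 1 = 25.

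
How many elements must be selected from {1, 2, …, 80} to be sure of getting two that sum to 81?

41

Partition {1, …, 80} into 40 pairs: {1,80}, {2,79}, …, {40,41}.
Choosing 40 integers — say the integers 1 through 40 — takes one from each pair and avoids the property.
Choosing 41 forces two into the same pair by pigeonhole, and those sum to 81. So 41.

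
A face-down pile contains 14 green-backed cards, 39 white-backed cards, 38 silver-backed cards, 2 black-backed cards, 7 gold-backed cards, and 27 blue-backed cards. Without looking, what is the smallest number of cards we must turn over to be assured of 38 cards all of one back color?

125

In the worst case we take at most 37 of each back color, but all 14 green-backed, all 2 black-backed, all 7 gold-backed, and all 27 blue-backed (fewer than 37), giving 14 + 37 + 37 + 2 + 7 + 27 = 124.
One more card then forces some back color to 38, so 124 + 1 = 125.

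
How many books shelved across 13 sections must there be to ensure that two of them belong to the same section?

There are 13 sections acting as pigeonholes.
With 13 books we could place one in each, avoiding any repeat.
One more forces some class to hold 2, so 13 + 1 = 14.

14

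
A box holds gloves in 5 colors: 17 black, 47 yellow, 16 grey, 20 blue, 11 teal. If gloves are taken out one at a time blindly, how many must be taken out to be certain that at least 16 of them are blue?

To avoid blue gloves as long as possible, exhaust the other 4 colors first.
The worst case draws every non-blue glove first: 17 + 47 + 16 + 11 = 91.
The next 16 draws are then forced to be blue, giving 91 + 16 = 107.

107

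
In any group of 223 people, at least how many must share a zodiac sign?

19

There are 12 zodiac signs, which serve as the pigeonholes.
If each of the 12 zodiac signs held at most 18, the total would be at most 12 × 18 = 216 < 223, a contradiction.
So at least one holds ⌈223/12⌉ = 19.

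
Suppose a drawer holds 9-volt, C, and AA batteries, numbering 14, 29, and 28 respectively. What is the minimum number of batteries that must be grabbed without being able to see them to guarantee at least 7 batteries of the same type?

19

Treat the 3 types as pigeonholes.
The worst case takes 6 batteries of each type without reaching 7 of any: 3 × 6 = 18.
The next battery must bring some type to 7, so 18 + 1 = 19.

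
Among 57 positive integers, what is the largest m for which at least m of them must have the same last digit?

There are 10 possible last digits, which serve as the pigeonholes.
If each of the 10 possible last digits held at most 5, the total would be at most 10 × 5 = 50 < 57, a contradiction.
So at least one holds ⌈57/10⌉ = 6.

6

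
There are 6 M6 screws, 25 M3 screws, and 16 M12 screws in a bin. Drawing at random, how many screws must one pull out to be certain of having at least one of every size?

42

The hardest size to obtain is M6: we could draw every other screw first — 47 − 6 = 41 screws — without a single M6 one.
The next draw must be M6, so 41 + 1 = 42.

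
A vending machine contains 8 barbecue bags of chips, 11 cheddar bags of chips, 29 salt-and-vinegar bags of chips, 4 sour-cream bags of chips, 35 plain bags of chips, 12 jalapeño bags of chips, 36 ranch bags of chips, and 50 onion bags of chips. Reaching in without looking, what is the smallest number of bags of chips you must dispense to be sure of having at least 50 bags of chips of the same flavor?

185

In the worst case we take at most 49 of each flavor, but all 8 barbecue, all 11 cheddar, all 29 salt-and-vinegar, all 4 sour-cream, all 35 plain, all 12 jalapeño, and all 36 ranch (fewer than 49), giving 8 + 11 + 29 + 4 + 35 + 12 + 36 + 49 = 184.
One more bag of chips then forces some flavor to 50, so 184 + 1 = 185.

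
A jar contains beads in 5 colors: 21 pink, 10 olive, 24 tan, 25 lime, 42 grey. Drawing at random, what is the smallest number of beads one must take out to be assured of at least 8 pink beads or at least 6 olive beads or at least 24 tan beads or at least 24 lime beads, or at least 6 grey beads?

The worst case stops just short of every target: 7 pink, 5 olive, 23 tan, 23 lime, 5 grey — 7 + 5 + 23 + 23 + 5 = 63 beads.
One more bead must push some color to its target, so 63 + 1 = 64.

64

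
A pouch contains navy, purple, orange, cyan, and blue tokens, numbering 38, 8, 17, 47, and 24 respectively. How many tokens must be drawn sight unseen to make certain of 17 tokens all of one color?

73

In the worst case we take at most 16 of each color, but all 8 purple (fewer than 16), giving 16 + 8 + 16 + 16 + 16 = 72.
One more token then forces some color to 17, so 72 + 1 = 73.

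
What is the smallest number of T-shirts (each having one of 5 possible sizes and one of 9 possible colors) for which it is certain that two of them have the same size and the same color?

46

There are 5 × 9 = 45 (size, color) combinations acting as pigeonholes.
With 45 T-shirts we could place one in each, avoiding any repeat.
One more forces some (size, color) pair to hold 2, so 45 + 1 = 46.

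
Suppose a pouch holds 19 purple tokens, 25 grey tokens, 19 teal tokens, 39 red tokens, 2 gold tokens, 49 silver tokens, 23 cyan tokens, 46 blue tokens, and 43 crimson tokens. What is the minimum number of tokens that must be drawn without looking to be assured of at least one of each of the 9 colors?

264

The hardest color to obtain is gold: we could draw every other token first — 265 − 2 = 263 tokens — without a single gold one.
The next draw must be gold, so 263 + 1 = 264.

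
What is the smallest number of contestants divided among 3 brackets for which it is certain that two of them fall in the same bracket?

4

There are 3 brackets acting as pigeonholes.
With 3 contestants we could place one in each, avoiding any repeat.
One more forces some class to hold 2, so 3 + 1 = 4.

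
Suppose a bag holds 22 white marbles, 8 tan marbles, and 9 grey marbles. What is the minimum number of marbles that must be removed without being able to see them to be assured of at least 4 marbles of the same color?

The worst case takes 3 marbles of each color without reaching 4 of any: 3 × 3 = 9.
The next marble must bring some color to 4, so 9 + 1 = 10.

10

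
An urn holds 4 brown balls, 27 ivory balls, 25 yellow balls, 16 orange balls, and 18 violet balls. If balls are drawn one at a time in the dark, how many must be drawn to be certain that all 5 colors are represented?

87

The hardest color to obtain is brown: we could draw every other ball first — 90 − 4 = 86 balls — without a single brown one.
The next draw must be brown, so 86 + 1 = 87.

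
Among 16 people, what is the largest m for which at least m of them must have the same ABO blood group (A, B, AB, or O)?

If each of the 4 ABO blood groups held at most 3, the total would be at most 4 × 3 = 12 < 16, a contradiction.
So at least one holds ⌈16/4⌉ = 4.

4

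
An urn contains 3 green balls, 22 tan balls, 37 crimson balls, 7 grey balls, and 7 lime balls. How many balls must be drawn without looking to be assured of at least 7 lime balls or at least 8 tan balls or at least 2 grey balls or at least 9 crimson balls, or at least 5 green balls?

The worst case stops just short of every target: all 3 green, 7 tan, 8 crimson, 1 grey, 6 lime — 3 + 7 + 8 + 1 + 6 = 25 balls.
One more ball must push some color to its target, so 25 + 1 = 26.

26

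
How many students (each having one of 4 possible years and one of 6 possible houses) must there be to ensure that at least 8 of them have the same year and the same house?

169

There are 4 × 6 = 24 (year, house) combinations acting as pigeonholes.
With 24 × 7 = 168 students we could place exactly 7 in each, with no (year, house) pair reaching 8.
One more forces some (year, house) pair to hold 8, so 168 + 1 = 169.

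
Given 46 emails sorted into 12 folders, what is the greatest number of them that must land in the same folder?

4

The 46 emails fall into 12 folders.
If each of the 12 folders held at most 3, the total would be at most 12 × 3 = 36 < 46, a contradiction.
So at least one holds ⌈46/12⌉ = 4.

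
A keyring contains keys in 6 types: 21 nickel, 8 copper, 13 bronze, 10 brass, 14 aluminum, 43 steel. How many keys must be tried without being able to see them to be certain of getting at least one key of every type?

The hardest type to obtain is copper: we could draw every other key first — 109 − 8 = 101 keys — without a single copper one.
The next draw must be copper, so 101 + 1 = 102.

102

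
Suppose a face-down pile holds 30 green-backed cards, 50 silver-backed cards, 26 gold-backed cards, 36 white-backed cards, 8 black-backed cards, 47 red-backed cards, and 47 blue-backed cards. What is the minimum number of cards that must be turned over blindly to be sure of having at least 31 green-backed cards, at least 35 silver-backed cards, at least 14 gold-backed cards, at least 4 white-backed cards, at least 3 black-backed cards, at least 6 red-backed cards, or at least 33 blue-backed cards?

The worst case stops just short of every target: 30 green-backed, 34 silver-backed, 13 gold-backed, 3 white-backed, 2 black-backed, 5 red-backed, 32 blue-backed — 30 + 34 + 13 + 3 + 2 + 5 + 32 = 119 cards.
One more card must push some back color to its target, so 119 + 1 = 120.

120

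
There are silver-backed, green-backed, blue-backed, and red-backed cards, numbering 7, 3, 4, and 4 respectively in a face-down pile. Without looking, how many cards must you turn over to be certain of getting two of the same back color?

The worst case takes 1 card of each back color without reaching 2 of any: 4 × 1 = 4.
The next card must bring some back color to 2, so 4 + 1 = 5.

5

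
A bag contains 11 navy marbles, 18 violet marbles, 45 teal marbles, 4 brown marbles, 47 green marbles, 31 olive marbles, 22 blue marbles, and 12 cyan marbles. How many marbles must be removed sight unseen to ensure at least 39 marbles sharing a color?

In the worst case we take at most 38 of each color, but all 11 navy, all 18 violet, all 4 brown, all 31 olive, all 22 blue, and all 12 cyan (fewer than 38), giving 11 + 18 + 38 + 4 + 38 + 31 + 22 + 12 = 174.
One more marble then forces some color to 39, so 174 + 1 = 175.

175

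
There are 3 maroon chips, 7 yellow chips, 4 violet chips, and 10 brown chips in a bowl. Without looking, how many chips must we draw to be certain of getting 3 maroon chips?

24

The worst case draws every non-maroon chip first: 7 + 4 + 10 = 21.
The next 3 draws are then forced to be maroon, giving 21 + 3 = 24.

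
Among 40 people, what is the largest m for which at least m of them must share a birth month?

4

The 40 people fall into 12 months of the year.
If each of the 12 months of the year held at most 3, the total would be at most 12 × 3 = 36 < 40, a contradiction.
So at least one holds ⌈40/12⌉ = 4.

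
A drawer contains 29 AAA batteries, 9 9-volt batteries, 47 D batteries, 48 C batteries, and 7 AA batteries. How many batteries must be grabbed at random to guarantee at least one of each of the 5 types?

134

The hardest type to obtain is AA: we could draw every other battery first — 140 − 7 = 133 batteries — without a single AA one.
The next draw must be AA, so 133 + 1 = 134.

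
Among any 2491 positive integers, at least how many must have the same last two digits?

25

If each of the 100 possible two-digit endings held at most 24, the total would be at most 100 × 24 = 2400 < 2491, a contradiction.
So at least one holds ⌈2491/100⌉ = 25.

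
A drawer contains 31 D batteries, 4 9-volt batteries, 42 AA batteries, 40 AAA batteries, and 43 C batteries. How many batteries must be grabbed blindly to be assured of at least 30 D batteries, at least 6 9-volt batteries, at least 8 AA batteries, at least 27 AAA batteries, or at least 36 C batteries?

102

Each of the 5 types has its own threshold; avoid all of them simultaneously.
The worst case stops just short of every target: 29 D, all 4 9-volt, 7 AA, 26 AAA, 35 C — 29 + 4 + 7 + 26 + 35 = 101 batteries.
One more battery must push some type to its target, so 101 + 1 = 102.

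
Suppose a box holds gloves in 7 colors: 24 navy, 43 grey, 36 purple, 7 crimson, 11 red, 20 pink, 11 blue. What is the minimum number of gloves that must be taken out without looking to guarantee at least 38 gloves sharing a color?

147

In the worst case we take at most 37 of each color, but all 24 navy, all 36 purple, all 7 crimson, all 11 red, all 20 pink, and all 11 blue (fewer than 37), giving 24 + 37 + 36 + 7 + 11 + 20 + 11 = 146.
One more glove then forces some color to 38, so 146 + 1 = 147.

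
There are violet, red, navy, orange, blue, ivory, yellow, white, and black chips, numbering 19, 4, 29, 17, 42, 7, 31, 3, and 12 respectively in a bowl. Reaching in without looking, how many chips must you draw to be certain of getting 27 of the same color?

141

In the worst case we take at most 26 of each color, but all 19 violet, all 4 red, all 17 orange, all 7 ivory, all 3 white, and all 12 black (fewer than 26), giving 19 + 4 + 26 + 17 + 26 + 7 + 26 + 3 + 12 = 140.
One more chip then forces some color to 27, so 140 + 1 = 141.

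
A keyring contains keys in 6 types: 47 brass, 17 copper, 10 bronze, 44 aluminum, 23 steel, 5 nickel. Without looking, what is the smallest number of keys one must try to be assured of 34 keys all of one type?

122

In the worst case we take at most 33 of each type, but all 17 copper, all 10 bronze, all 23 steel, and all 5 nickel (fewer than 33), giving 33 + 17 + 10 + 33 + 23 + 5 = 121.
One more key then forces some type to 34, so 121 + 1 = 122.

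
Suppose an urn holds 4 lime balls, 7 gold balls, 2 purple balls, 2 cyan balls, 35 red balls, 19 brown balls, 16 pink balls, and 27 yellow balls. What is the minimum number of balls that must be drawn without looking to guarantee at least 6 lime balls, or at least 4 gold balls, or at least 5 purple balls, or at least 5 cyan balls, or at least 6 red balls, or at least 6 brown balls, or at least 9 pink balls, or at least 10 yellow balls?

The worst case stops just short of every target: all 4 lime, 3 gold, all 2 purple, all 2 cyan, 5 red, 5 brown, 8 pink, 9 yellow — 4 + 3 + 2 + 2 + 5 + 5 + 8 + 9 = 38 balls.
One more ball must push some color to its target, so 38 + 1 = 39.

39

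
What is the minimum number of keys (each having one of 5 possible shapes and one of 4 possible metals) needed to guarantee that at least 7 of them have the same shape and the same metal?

121

There are 5 × 4 = 20 (shape, metal) combinations acting as pigeonholes.
With 20 × 6 = 120 keys we could place exactly 6 in each, with no (shape, metal) pair reaching 7.
One more forces some (shape, metal) pair to hold 7, so 120 + 1 = 121.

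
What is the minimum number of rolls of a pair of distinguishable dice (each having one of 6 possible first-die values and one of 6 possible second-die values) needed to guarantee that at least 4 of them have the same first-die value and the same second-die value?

There are 6 × 6 = 36 (first-die value, second-die value) combinations acting as pigeonholes.
With 36 × 3 = 108 rolls of a pair of distinguishable dice we could place exactly 3 in each, with no (first-die value, second-die value) pair reaching 4.
One more forces some (first-die value, second-die value) pair to hold 4, so 108 + 1 = 109.

109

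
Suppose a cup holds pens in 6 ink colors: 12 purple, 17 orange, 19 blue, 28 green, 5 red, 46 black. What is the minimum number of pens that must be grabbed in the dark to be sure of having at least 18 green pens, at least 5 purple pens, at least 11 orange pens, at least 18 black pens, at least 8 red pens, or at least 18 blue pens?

71

The worst case stops just short of every target: 4 purple, 10 orange, 17 blue, 17 green, all 5 red, 17 black — 4 + 10 + 17 + 17 + 5 + 17 = 70 pens.
One more pen must push some ink color to its target, so 70 + 1 = 71.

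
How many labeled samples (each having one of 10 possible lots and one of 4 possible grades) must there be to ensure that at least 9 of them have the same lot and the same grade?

321

There are 10 × 4 = 40 (lot, grade) combinations acting as pigeonholes.
With 40 × 8 = 320 labeled samples we could place exactly 8 in each, with no (lot, grade) pair reaching 9.
One more forces some (lot, grade) pair to hold 9, so 320 + 1 = 321.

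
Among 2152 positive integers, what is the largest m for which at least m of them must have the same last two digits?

22

The 2152 positive integers fall into 100 possible two-digit endings.
If each of the 100 possible two-digit endings held at most 21, the total would be at most 100 × 21 = 2100 < 2152, a contradiction.
So at least one holds ⌈2152/100⌉ = 22.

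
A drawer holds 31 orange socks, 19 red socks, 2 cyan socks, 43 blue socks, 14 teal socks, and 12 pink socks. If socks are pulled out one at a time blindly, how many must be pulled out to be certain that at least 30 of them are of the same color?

106

Treat the 6 colors as pigeonholes.
In the worst case we take at most 29 of each color, but all 19 red, all 2 cyan, all 14 teal, and all 12 pink (fewer than 29), giving 29 + 19 + 2 + 29 + 14 + 12 = 105.
One more sock then forces some color to 30, so 105 + 1 = 106.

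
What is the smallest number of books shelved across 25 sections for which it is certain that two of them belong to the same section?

26

There are 25 sections acting as pigeonholes.
With 25 books we could place one in each, avoiding any repeat.
One more forces some class to hold 2, so 25 + 1 = 26.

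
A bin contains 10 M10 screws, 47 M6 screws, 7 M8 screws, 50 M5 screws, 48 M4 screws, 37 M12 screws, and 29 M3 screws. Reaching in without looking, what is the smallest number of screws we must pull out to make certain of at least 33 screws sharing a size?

In the worst case we take at most 32 of each size, but all 10 M10, all 7 M8, and all 29 M3 (fewer than 32), giving 10 + 32 + 7 + 32 + 32 + 32 + 29 = 174.
One more screw then forces some size to 33, so 174 + 1 = 175.

175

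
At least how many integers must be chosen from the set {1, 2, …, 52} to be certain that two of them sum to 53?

Partition {1, …, 52} into 26 pairs: {1,52}, {2,51}, …, {26,27}.
Choosing 26 integers — say the integers 1 through 26 — takes one from each pair and avoids the property.
Choosing 27 forces two into the same pair by pigeonhole, and those sum to 53. So 27.

27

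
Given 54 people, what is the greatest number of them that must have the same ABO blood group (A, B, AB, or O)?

14

There are 4 ABO blood groups, which serve as the pigeonholes.
If each of the 4 ABO blood groups held at most 13, the total would be at most 4 × 13 = 52 < 54, a contradiction.
So at least one holds ⌈54/4⌉ = 14.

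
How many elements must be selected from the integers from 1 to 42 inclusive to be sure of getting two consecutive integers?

Partition {1, …, 42} into 21 pairs: {1,2}, {3,4}, …, {41,42}.
Choosing 21 integers — say the 21 even numbers 2, 4, …, 42 — takes one from each pair and avoids the property.
Choosing 22 forces two into the same pair by pigeonhole, and those are consecutive. So 22.

22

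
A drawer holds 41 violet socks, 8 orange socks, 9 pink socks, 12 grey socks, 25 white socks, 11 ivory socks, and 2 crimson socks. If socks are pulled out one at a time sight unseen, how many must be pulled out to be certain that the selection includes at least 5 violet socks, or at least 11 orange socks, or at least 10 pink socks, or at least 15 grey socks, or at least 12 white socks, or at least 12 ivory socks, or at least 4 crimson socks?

The worst case stops just short of every target: 4 violet, all 8 orange, 9 pink, all 12 grey, 11 white, 11 ivory, all 2 crimson — 4 + 8 + 9 + 12 + 11 + 11 + 2 = 57 socks.
One more sock must push some color to its target, so 57 + 1 = 58.

58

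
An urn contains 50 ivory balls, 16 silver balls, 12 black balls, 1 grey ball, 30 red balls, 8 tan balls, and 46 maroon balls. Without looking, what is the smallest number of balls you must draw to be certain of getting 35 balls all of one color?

Treat the 7 colors as pigeonholes.
In the worst case we take at most 34 of each color, but all 16 silver, all 12 black, all 1 grey, all 30 red, and all 8 tan (fewer than 34), giving 34 + 16 + 12 + 1 + 30 + 8 + 34 = 135.
One more ball then forces some color to 35, so 135 + 1 = 136.

136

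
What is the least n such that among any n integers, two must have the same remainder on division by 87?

88

Two integers differ by a multiple of 87 exactly when they share a remainder mod 87.
There are 87 residue classes mod 87, so 87 integers can all lie in distinct classes.
One more integer must repeat a residue, giving a difference divisible by 87. So n = 87 + 1 = 88.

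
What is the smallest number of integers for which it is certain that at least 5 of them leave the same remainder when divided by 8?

There are 8 residue classes modulo 8 acting as pigeonholes.
With 8 × 4 = 32 integers we could place exactly 4 in each, with no class reaching 5.
One more forces some class to hold 5, so 32 + 1 = 33.

33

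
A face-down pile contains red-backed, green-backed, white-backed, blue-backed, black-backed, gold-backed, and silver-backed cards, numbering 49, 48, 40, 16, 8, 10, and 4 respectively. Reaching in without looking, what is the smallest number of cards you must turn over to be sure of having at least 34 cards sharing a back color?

138

In the worst case we take at most 33 of each back color, but all 16 blue-backed, all 8 black-backed, all 10 gold-backed, and all 4 silver-backed (fewer than 33), giving 33 + 33 + 33 + 16 + 8 + 10 + 4 = 137.
One more card then forces some back color to 34, so 137 + 1 = 138.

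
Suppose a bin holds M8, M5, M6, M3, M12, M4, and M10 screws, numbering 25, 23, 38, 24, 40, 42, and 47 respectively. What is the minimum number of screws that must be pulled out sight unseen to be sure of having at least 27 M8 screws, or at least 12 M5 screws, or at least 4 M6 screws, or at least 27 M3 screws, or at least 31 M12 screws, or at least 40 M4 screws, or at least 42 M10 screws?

174

The worst case stops just short of every target: all 25 M8, 11 M5, 3 M6, all 24 M3, 30 M12, 39 M4, 41 M10 — 25 + 11 + 3 + 24 + 30 + 39 + 41 = 173 screws.
One more screw must push some size to its target, so 173 + 1 = 174.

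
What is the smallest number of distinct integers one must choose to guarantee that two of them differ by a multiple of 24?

25

Use the pigeonhole principle on residue classes: two integers differ by a multiple of 24 exactly when they share a remainder mod 24.
There are 24 residue classes mod 24, so 24 integers can all lie in distinct classes.
One more integer must repeat a residue, giving a difference divisible by 24. So n = 24 + 1 = 25.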